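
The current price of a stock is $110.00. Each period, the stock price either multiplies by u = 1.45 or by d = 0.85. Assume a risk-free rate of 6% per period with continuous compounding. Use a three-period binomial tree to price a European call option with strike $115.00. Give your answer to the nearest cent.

$24.67

Risk-neutral probability p = (e^0.06 − 0.85)/(1.45 − 0.85) = 0.2118/0.6000 = 0.3531
Terminal stock prices: S_uuu = 335.3, S_uud = 196.6, S_udd = 115.2, S_ddd = 67.55
Terminal payoffs (S − K): max(220.3, 0) = 220.3, max(81.58, 0) = 81.58, max(0.2387, 0) = 0.2387, max(-47.45, 0) = 0
Node uu (S = 231.3): V_uu = e^(−0.06)·[0.3531·220.3487 + 0.6469·81.5838] = 122.9721
Node ud (S = 135.6): V_ud = e^(−0.06)·[0.3531·81.5838 + 0.6469·0.2387] = 27.2721
Node dd (S = 79.47): V_dd = e^(−0.06)·[0.3531·0.2387 + 0.6469·0.0000] = 0.0794
Node u (S = 159.5): V_u = e^(−0.06)·[0.3531·122.9721 + 0.6469·27.2721] = 57.5041
Node d (S = 93.5): V_d = e^(−0.06)·[0.3531·27.2721 + 0.6469·0.0794] = 9.1163
Node 0 (S = 110): V_0 = e^(−0.06)·[0.3531·57.5041 + 0.6469·9.1163] = 24.6744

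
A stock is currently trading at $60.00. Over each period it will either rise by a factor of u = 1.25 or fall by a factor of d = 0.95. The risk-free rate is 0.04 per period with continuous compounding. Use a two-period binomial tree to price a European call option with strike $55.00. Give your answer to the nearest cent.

Risk-neutral probability p = (e^0.04 − 0.95)/(1.25 − 0.95) = 0.0908/0.3000 = 0.3027
Terminal stock prices: S_uu = 93.75, S_ud = 71.25, S_dd = 54.15
Terminal payoffs (S − K): max(38.75, 0) = 38.75, max(16.25, 0) = 16.25, max(-0.85, 0) = 0
Node u (S = 75): V_u = e^(−0.04)·[0.3027·38.7500 + 0.6973·16.2500] = 22.1566
Node d (S = 57): V_d = e^(−0.04)·[0.3027·16.2500 + 0.6973·0.0000] = 4.7260
Node 0 (S = 60): V_0 = e^(−0.04)·[0.3027·22.1566 + 0.6973·4.7260] = 9.6101

$9.61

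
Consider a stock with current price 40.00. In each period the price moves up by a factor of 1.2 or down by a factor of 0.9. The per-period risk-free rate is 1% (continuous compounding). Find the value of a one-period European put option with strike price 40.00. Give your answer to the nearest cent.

2.51

Risk-neutral probability p = (e^0.01 − 0.9)/(1.2 − 0.9) = 0.1101/0.3000 = 0.3668
Terminal stock prices: S_u = 48, S_d = 36
Terminal payoffs (K − S): max(-8, 0) = 0, max(4, 0) = 4
Node 0 (S = 40): V_0 = e^(−0.01)·[0.3668·0.0000 + 0.6332·4.0000] = 2.5075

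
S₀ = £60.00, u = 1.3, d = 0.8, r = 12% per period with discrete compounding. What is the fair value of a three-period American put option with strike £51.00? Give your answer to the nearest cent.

£1.43

Risk-neutral probability p = (1 + 0.12 − 0.8)/(1.3 − 0.8) = 0.3200/0.5000 = 0.6400
Terminal stock prices: S_uuu = 131.8, S_uud = 81.12, S_udd = 49.92, S_ddd = 30.72
Terminal payoffs (K − S): max(-80.82, 0) = 0, max(-30.12, 0) = 0, max(1.08, 0) = 1.08, max(20.28, 0) = 20.28
Node uu (S = 101.4): continuation = 1/1.12·[0.6400·0.0000 + 0.3600·0.0000] = 0.0000; exercise value = 0.0000 ≤ continuation, so V_uu = 0.0000
Node ud (S = 62.4): continuation = 1/1.12·[0.6400·0.0000 + 0.3600·1.0800] = 0.3471; exercise value = 0.0000 ≤ continuation, so V_ud = 0.3471
Node dd (S = 38.4): continuation = 1/1.12·[0.6400·1.0800 + 0.3600·20.2800] = 7.1357; exercise value = 12.6000 > continuation, so V_dd = 12.6000 (exercise)
Node u (S = 78): continuation = 1/1.12·[0.6400·0.0000 + 0.3600·0.3471] = 0.1116; exercise value = 0.0000 ≤ continuation, so V_u = 0.1116
Node d (S = 48): continuation = 1/1.12·[0.6400·0.3471 + 0.3600·12.6000] = 4.2484; exercise value = 3.0000 ≤ continuation, so V_d = 4.2484
Node 0 (S = 60): continuation = 1/1.12·[0.6400·0.1116 + 0.3600·4.2484] = 1.4293; exercise value = 0.0000 ≤ continuation, so V_0 = 1.4293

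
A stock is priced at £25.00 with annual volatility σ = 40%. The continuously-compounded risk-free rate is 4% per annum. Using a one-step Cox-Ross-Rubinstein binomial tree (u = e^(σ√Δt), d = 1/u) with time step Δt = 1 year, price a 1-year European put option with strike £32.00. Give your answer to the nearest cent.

CRR parameters: u = e^(σ√Δt) = e^(0.4·√1) = 1.4918, d = 1/u = 0.6703
Per-period rate: rΔt = 0.04·1 = 0.04, so R = e^0.04 = 1.0408
Risk-neutral probability p = (e^0.04 − 0.6703)/(1.4918 − 0.6703) = 0.3705/0.8215 = 0.4510
Terminal stock prices: S_u = 37.3, S_d = 16.76
Terminal payoffs (K − S): max(-5.296, 0) = 0, max(15.24, 0) = 15.24
Node 0 (S = 25): V_0 = e^(−0.04)·[0.4510·0.0000 + 0.5490·15.2420] = 8.0399

£8.04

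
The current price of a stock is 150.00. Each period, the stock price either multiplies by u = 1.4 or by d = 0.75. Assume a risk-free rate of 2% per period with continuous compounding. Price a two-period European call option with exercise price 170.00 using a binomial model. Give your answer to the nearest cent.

20.59

Risk-neutral probability p = (e^0.02 − 0.75)/(1.4 − 0.75) = 0.2702/0.6500 = 0.4157
Terminal stock prices: S_uu = 294, S_ud = 157.5, S_dd = 84.38
Terminal payoffs (S − K): max(124, 0) = 124, max(-12.5, 0) = 0, max(-85.62, 0) = 0
Node u (S = 210): V_u = e^(−0.02)·[0.4157·124.0000 + 0.5843·0.0000] = 50.5254
Node d (S = 112.5): V_d = e^(−0.02)·[0.4157·0.0000 + 0.5843·0.0000] = 0.0000
Node 0 (S = 150): V_0 = e^(−0.02)·[0.4157·50.5254 + 0.5843·0.0000] = 20.5872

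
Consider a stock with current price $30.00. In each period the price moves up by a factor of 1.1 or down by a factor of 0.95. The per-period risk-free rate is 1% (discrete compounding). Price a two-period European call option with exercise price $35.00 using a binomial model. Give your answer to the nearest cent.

$0.20

Risk-neutral probability p = (1 + 0.01 − 0.95)/(1.1 − 0.95) = 0.0600/0.1500 = 0.4000
Terminal stock prices: S_uu = 36.3, S_ud = 31.35, S_dd = 27.07
Terminal payoffs (S − K): max(1.3, 0) = 1.3, max(-3.65, 0) = 0, max(-7.925, 0) = 0
Node u (S = 33): V_u = 1/1.01·[0.4000·1.3000 + 0.6000·0.0000] = 0.5149
Node d (S = 28.5): V_d = 1/1.01·[0.4000·0.0000 + 0.6000·0.0000] = 0.0000
Node 0 (S = 30): V_0 = 1/1.01·[0.4000·0.5149 + 0.6000·0.0000] = 0.2039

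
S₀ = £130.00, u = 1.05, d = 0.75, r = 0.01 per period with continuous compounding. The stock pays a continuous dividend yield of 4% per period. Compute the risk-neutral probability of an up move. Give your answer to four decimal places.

p = 0.7348

Per-period risk-free factor R = e^0.01 = 1.0101; dividend-adjusted growth = e^(0.01−0.04) = 0.9704.
Risk-neutral probability p = (0.9704 − 0.75)/(1.05 − 0.75) = 0.2204/0.3000 = 0.7348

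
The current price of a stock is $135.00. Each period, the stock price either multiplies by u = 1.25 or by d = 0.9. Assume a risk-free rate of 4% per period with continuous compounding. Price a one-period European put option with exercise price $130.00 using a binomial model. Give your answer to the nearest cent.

$4.88

Risk-neutral probability p = (e^0.04 − 0.9)/(1.25 − 0.9) = 0.1408/0.3500 = 0.4023
Terminal stock prices: S_u = 168.8, S_d = 121.5
Terminal payoffs (K − S): max(-38.75, 0) = 0, max(8.5, 0) = 8.5
Node 0 (S = 135): V_0 = e^(−0.04)·[0.4023·0.0000 + 0.5977·8.5000] = 4.8811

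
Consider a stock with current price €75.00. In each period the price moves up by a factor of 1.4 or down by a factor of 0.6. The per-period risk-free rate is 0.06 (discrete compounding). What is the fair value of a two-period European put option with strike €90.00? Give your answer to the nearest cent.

€21.87

Risk-neutral probability p = (1 + 0.06 − 0.6)/(1.4 − 0.6) = 0.4600/0.8000 = 0.5750
Terminal stock prices: S_uu = 147, S_ud = 63, S_dd = 27
Terminal payoffs (K − S): max(-57, 0) = 0, max(27, 0) = 27, max(63, 0) = 63
Node u (S = 105): V_u = 1/1.06·[0.5750·0.0000 + 0.4250·27.0000] = 10.8255
Node d (S = 45): V_d = 1/1.06·[0.5750·27.0000 + 0.4250·63.0000] = 39.9057
Node 0 (S = 75): V_0 = 1/1.06·[0.5750·10.8255 + 0.4250·39.9057] = 21.8722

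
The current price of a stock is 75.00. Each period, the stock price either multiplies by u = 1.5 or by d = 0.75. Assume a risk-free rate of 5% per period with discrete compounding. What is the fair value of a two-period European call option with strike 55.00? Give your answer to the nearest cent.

Risk-neutral probability p = (1 + 0.05 − 0.75)/(1.5 − 0.75) = 0.3000/0.7500 = 0.4000
Terminal stock prices: S_uu = 168.8, S_ud = 84.38, S_dd = 42.19
Terminal payoffs (S − K): max(113.8, 0) = 113.8, max(29.38, 0) = 29.38, max(-12.81, 0) = 0
Node u (S = 112.5): V_u = 1/1.05·[0.4000·113.7500 + 0.6000·29.3750] = 60.1190
Node d (S = 56.25): V_d = 1/1.05·[0.4000·29.3750 + 0.6000·0.0000] = 11.1905
Node 0 (S = 75): V_0 = 1/1.05·[0.4000·60.1190 + 0.6000·11.1905] = 29.2971

29.30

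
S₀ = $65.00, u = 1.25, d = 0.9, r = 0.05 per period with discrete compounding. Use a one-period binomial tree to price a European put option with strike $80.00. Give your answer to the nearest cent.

$11.70

Risk-neutral probability p = (1 + 0.05 − 0.9)/(1.25 − 0.9) = 0.1500/0.3500 = 0.4286
Terminal stock prices: S_u = 81.25, S_d = 58.5
Terminal payoffs (K − S): max(-1.25, 0) = 0, max(21.5, 0) = 21.5
Node 0 (S = 65): V_0 = 1/1.05·[0.4286·0.0000 + 0.5714·21.5000] = 11.7007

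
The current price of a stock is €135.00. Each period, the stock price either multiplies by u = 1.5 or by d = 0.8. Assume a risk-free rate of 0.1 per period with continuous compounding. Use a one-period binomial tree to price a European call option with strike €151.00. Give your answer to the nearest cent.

Risk-neutral probability p = (e^0.1 − 0.8)/(1.5 − 0.8) = 0.3052/0.7000 = 0.4360
Terminal stock prices: S_u = 202.5, S_d = 108
Terminal payoffs (S − K): max(51.5, 0) = 51.5, max(-43, 0) = 0
Node 0 (S = 135): V_0 = e^(−0.1)·[0.4360·51.5000 + 0.5640·0.0000] = 20.3153

€20.32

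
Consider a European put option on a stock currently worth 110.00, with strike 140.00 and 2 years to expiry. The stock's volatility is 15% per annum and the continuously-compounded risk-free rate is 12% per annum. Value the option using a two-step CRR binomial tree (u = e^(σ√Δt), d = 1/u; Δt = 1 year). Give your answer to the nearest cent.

5.37

CRR parameters: u = e^(σ√Δt) = e^(0.15·√1) = 1.1618, d = 1/u = 0.8607
Per-period rate: rΔt = 0.12·1 = 0.12, so R = e^0.12 = 1.1275
Risk-neutral probability p = (e^0.12 − 0.8607)/(1.1618 − 0.8607) = 0.2668/0.3011 = 0.8860
Terminal stock prices: S_uu = 148.5, S_ud = 110, S_dd = 81.49
Terminal payoffs (K − S): max(-8.484, 0) = 0, max(30, 0) = 30, max(58.51, 0) = 58.51
Node u (S = 127.8): V_u = e^(−0.12)·[0.8860·0.0000 + 0.1140·30.0000] = 3.0341
Node d (S = 94.68): V_d = e^(−0.12)·[0.8860·30.0000 + 0.1140·58.5100] = 29.4910
Node 0 (S = 110): V_0 = e^(−0.12)·[0.8860·3.0341 + 0.1140·29.4910] = 5.3667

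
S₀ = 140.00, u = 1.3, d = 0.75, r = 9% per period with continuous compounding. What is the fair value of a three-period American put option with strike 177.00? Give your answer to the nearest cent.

37.00

Risk-neutral probability p = (e^0.09 − 0.75)/(1.3 − 0.75) = 0.3442/0.5500 = 0.6258
Terminal stock prices: S_uuu = 307.6, S_uud = 177.5, S_udd = 102.4, S_ddd = 59.06
Terminal payoffs (K − S): max(-130.6, 0) = 0, max(-0.45, 0) = 0, max(74.62, 0) = 74.62, max(117.9, 0) = 117.9
Node uu (S = 236.6): continuation = e^(−0.09)·[0.6258·0.0000 + 0.3742·0.0000] = 0.0000; exercise value = 0.0000 ≤ continuation, so V_uu = 0.0000
Node ud (S = 136.5): continuation = e^(−0.09)·[0.6258·0.0000 + 0.3742·74.6250] = 25.5232; exercise value = 40.5000 > continuation, so V_ud = 40.5000 (exercise)
Node dd (S = 78.75): continuation = e^(−0.09)·[0.6258·74.6250 + 0.3742·117.9375] = 83.0158; exercise value = 98.2500 > continuation, so V_dd = 98.2500 (exercise)
Node u (S = 182): continuation = e^(−0.09)·[0.6258·0.0000 + 0.3742·40.5000] = 13.8518; exercise value = 0.0000 ≤ continuation, so V_u = 13.8518
Node d (S = 105): continuation = e^(−0.09)·[0.6258·40.5000 + 0.3742·98.2500] = 56.7658; exercise value = 72.0000 > continuation, so V_d = 72.0000 (exercise)
Node 0 (S = 140): continuation = e^(−0.09)·[0.6258·13.8518 + 0.3742·72.0000] = 32.5474; exercise value = 37.0000 > continuation, so V_0 = 37.0000 (exercise)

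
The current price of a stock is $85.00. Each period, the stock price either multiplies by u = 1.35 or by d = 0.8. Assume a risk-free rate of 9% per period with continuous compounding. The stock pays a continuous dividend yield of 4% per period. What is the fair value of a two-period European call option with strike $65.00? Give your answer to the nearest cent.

Per-period risk-free factor R = e^0.09 = 1.0942; dividend-adjusted growth = e^(0.09−0.04) = 1.0513.
Risk-neutral probability p = (1.0513 − 0.8)/(1.35 − 0.8) = 0.2513/0.5500 = 0.4569
Terminal stock prices: S_uu = 154.9, S_ud = 91.8, S_dd = 54.4
Terminal payoffs (S − K): max(89.91, 0) = 89.91, max(26.8, 0) = 26.8, max(-10.6, 0) = 0
Node u (S = 114.8): V_u = e^(−0.09)·[0.4569·89.9125 + 0.5431·26.8000] = 50.8451
Node d (S = 68): V_d = e^(−0.09)·[0.4569·26.8000 + 0.5431·0.0000] = 11.1899
Node 0 (S = 85): V_0 = e^(−0.09)·[0.4569·50.8451 + 0.5431·11.1899] = 26.7843

$26.78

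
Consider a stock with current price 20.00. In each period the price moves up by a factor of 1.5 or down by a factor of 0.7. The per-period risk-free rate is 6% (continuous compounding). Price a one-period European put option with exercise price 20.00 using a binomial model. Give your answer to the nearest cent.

Risk-neutral probability p = (e^0.06 − 0.7)/(1.5 − 0.7) = 0.3618/0.8000 = 0.4523
Terminal stock prices: S_u = 30, S_d = 14
Terminal payoffs (K − S): max(-10, 0) = 0, max(6, 0) = 6
Node 0 (S = 20): V_0 = e^(−0.06)·[0.4523·0.0000 + 0.5477·6.0000] = 3.0949

3.09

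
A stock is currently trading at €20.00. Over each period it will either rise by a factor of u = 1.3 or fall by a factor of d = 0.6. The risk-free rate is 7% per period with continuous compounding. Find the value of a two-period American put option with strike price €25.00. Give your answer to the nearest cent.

Risk-neutral probability p = (e^0.07 − 0.6)/(1.3 − 0.6) = 0.4725/0.7000 = 0.6750
Terminal stock prices: S_uu = 33.8, S_ud = 15.6, S_dd = 7.2
Terminal payoffs (K − S): max(-8.8, 0) = 0, max(9.4, 0) = 9.4, max(17.8, 0) = 17.8
Node u (S = 26): continuation = e^(−0.07)·[0.6750·0.0000 + 0.3250·9.4000] = 2.8484; exercise value = 0.0000 ≤ continuation, so V_u = 2.8484
Node d (S = 12): continuation = e^(−0.07)·[0.6750·9.4000 + 0.3250·17.8000] = 11.3098; exercise value = 13.0000 > continuation, so V_d = 13.0000 (exercise)
Node 0 (S = 20): continuation = e^(−0.07)·[0.6750·2.8484 + 0.3250·13.0000] = 5.7319; exercise value = 5.0000 ≤ continuation, so V_0 = 5.7319

€5.73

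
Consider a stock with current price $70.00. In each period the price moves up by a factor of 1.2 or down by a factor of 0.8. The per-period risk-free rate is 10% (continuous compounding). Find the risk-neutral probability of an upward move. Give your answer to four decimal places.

p = 0.7629

Risk-neutral probability p = (e^0.1 − 0.8)/(1.2 − 0.8) = 0.3052/0.4000 = 0.7629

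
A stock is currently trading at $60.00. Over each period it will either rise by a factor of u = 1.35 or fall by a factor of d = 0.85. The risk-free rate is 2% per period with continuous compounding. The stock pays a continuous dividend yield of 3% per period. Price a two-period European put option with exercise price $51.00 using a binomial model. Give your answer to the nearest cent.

Per-period risk-free factor R = e^0.02 = 1.0202; dividend-adjusted growth = e^(0.02−0.03) = 0.9900.
Risk-neutral probability p = (0.9900 − 0.85)/(1.35 − 0.85) = 0.1400/0.5000 = 0.2801
Terminal stock prices: S_uu = 109.4, S_ud = 68.85, S_dd = 43.35
Terminal payoffs (K − S): max(-58.35, 0) = 0, max(-17.85, 0) = 0, max(7.65, 0) = 7.65
Node u (S = 81): V_u = e^(−0.02)·[0.2801·0.0000 + 0.7199·0.0000] = 0.0000
Node d (S = 51): V_d = e^(−0.02)·[0.2801·0.0000 + 0.7199·7.6500] = 5.3982
Node 0 (S = 60): V_0 = e^(−0.02)·[0.2801·0.0000 + 0.7199·5.3982] = 3.8092

$3.81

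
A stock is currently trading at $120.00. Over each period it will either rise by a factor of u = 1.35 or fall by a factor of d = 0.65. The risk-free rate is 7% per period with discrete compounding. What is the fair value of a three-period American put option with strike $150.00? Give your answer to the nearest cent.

Risk-neutral probability p = (1 + 0.07 − 0.65)/(1.35 − 0.65) = 0.4200/0.7000 = 0.6000
Terminal stock prices: S_uuu = 295.2, S_uud = 142.2, S_udd = 68.45, S_ddd = 32.95
Terminal payoffs (K − S): max(-145.2, 0) = 0, max(7.845, 0) = 7.845, max(81.55, 0) = 81.55, max(117, 0) = 117
Node uu (S = 218.7): continuation = 1/1.07·[0.6000·0.0000 + 0.4000·7.8450] = 2.9327; exercise value = 0.0000 ≤ continuation, so V_uu = 2.9327
Node ud (S = 105.3): continuation = 1/1.07·[0.6000·7.8450 + 0.4000·81.5550] = 34.8869; exercise value = 44.7000 > continuation, so V_ud = 44.7000 (exercise)
Node dd (S = 50.7): continuation = 1/1.07·[0.6000·81.5550 + 0.4000·117.0450] = 89.4869; exercise value = 99.3000 > continuation, so V_dd = 99.3000 (exercise)
Node u (S = 162): continuation = 1/1.07·[0.6000·2.9327 + 0.4000·44.7000] = 18.3548; exercise value = 0.0000 ≤ continuation, so V_u = 18.3548
Node d (S = 78): continuation = 1/1.07·[0.6000·44.7000 + 0.4000·99.3000] = 62.1869; exercise value = 72.0000 > continuation, so V_d = 72.0000 (exercise)
Node 0 (S = 120): continuation = 1/1.07·[0.6000·18.3548 + 0.4000·72.0000] = 37.2083; exercise value = 30.0000 ≤ continuation, so V_0 = 37.2083

$37.21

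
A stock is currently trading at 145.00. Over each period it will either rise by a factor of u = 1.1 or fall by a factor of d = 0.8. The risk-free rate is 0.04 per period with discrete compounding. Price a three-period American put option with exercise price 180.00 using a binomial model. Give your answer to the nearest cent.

35.00

Risk-neutral probability p = (1 + 0.04 − 0.8)/(1.1 − 0.8) = 0.2400/0.3000 = 0.8000
Terminal stock prices: S_uuu = 193, S_uud = 140.4, S_udd = 102.1, S_ddd = 74.24
Terminal payoffs (K − S): max(-13, 0) = 0, max(39.64, 0) = 39.64, max(77.92, 0) = 77.92, max(105.8, 0) = 105.8
Node uu (S = 175.5): continuation = 1/1.04·[0.8000·0.0000 + 0.2000·39.6400] = 7.6231; exercise value = 4.5500 ≤ continuation, so V_uu = 7.6231
Node ud (S = 127.6): continuation = 1/1.04·[0.8000·39.6400 + 0.2000·77.9200] = 45.4769; exercise value = 52.4000 > continuation, so V_ud = 52.4000 (exercise)
Node dd (S = 92.8): continuation = 1/1.04·[0.8000·77.9200 + 0.2000·105.7600] = 80.2769; exercise value = 87.2000 > continuation, so V_dd = 87.2000 (exercise)
Node u (S = 159.5): continuation = 1/1.04·[0.8000·7.6231 + 0.2000·52.4000] = 15.9408; exercise value = 20.5000 > continuation, so V_u = 20.5000 (exercise)
Node d (S = 116): continuation = 1/1.04·[0.8000·52.4000 + 0.2000·87.2000] = 57.0769; exercise value = 64.0000 > continuation, so V_d = 64.0000 (exercise)
Node 0 (S = 145): continuation = 1/1.04·[0.8000·20.5000 + 0.2000·64.0000] = 28.0769; exercise value = 35.0000 > continuation, so V_0 = 35.0000 (exercise)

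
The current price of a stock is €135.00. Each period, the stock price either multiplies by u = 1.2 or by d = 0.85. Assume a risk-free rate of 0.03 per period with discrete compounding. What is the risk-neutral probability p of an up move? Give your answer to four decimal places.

Risk-neutral probability p = (1 + 0.03 − 0.85)/(1.2 − 0.85) = 0.1800/0.3500 = 0.5143

p = 0.5143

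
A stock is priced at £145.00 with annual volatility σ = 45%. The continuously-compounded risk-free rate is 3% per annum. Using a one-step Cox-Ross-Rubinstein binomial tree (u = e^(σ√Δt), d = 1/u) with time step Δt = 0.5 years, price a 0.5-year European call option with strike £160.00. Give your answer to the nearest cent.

CRR parameters: u = e^(σ√Δt) = e^(0.45·√0.5) = 1.3746, d = 1/u = 0.7275
Per-period rate: rΔt = 0.03·0.5 = 0.015, so R = e^0.015 = 1.0151
Risk-neutral probability p = (e^0.015 − 0.7275)/(1.3746 − 0.7275) = 0.2877/0.6472 = 0.4445
Terminal stock prices: S_u = 199.3, S_d = 105.5
Terminal payoffs (S − K): max(39.32, 0) = 39.32, max(-54.52, 0) = 0
Node 0 (S = 145): V_0 = e^(−0.015)·[0.4445·39.3240 + 0.5555·0.0000] = 17.2180

£17.22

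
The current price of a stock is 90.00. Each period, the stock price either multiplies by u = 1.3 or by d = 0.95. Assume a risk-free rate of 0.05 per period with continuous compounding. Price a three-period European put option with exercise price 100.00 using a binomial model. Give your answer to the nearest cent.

Risk-neutral probability p = (e^0.05 − 0.95)/(1.3 − 0.95) = 0.1013/0.3500 = 0.2893
Terminal stock prices: S_uuu = 197.7, S_uud = 144.5, S_udd = 105.6, S_ddd = 77.16
Terminal payoffs (K − S): max(-97.73, 0) = 0, max(-44.5, 0) = 0, max(-5.593, 0) = 0, max(22.84, 0) = 22.84
Node uu (S = 152.1): V_uu = e^(−0.05)·[0.2893·0.0000 + 0.7107·0.0000] = 0.0000
Node ud (S = 111.1): V_ud = e^(−0.05)·[0.2893·0.0000 + 0.7107·0.0000] = 0.0000
Node dd (S = 81.22): V_dd = e^(−0.05)·[0.2893·0.0000 + 0.7107·22.8363] = 15.4372
Node u (S = 117): V_u = e^(−0.05)·[0.2893·0.0000 + 0.7107·0.0000] = 0.0000
Node d (S = 85.5): V_d = e^(−0.05)·[0.2893·0.0000 + 0.7107·15.4372] = 10.4355
Node 0 (S = 90): V_0 = e^(−0.05)·[0.2893·0.0000 + 0.7107·10.4355] = 7.0543

7.05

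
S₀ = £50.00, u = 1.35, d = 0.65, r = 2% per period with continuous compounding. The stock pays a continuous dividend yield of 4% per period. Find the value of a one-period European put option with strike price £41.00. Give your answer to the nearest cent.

£4.40

Per-period risk-free factor R = e^0.02 = 1.0202; dividend-adjusted growth = e^(0.02−0.04) = 0.9802.
Risk-neutral probability p = (0.9802 − 0.65)/(1.35 − 0.65) = 0.3302/0.7000 = 0.4717
Terminal stock prices: S_u = 67.5, S_d = 32.5
Terminal payoffs (K − S): max(-26.5, 0) = 0, max(8.5, 0) = 8.5
Node 0 (S = 50): V_0 = e^(−0.02)·[0.4717·0.0000 + 0.5283·8.5000] = 4.4015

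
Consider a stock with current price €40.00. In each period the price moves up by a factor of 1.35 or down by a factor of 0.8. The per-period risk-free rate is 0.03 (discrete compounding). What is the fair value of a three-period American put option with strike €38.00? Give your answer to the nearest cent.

€4.85

Risk-neutral probability p = (1 + 0.03 − 0.8)/(1.35 − 0.8) = 0.2300/0.5500 = 0.4182
Terminal stock prices: S_uuu = 98.42, S_uud = 58.32, S_udd = 34.56, S_ddd = 20.48
Terminal payoffs (K − S): max(-60.42, 0) = 0, max(-20.32, 0) = 0, max(3.44, 0) = 3.44, max(17.52, 0) = 17.52
Node uu (S = 72.9): continuation = 1/1.03·[0.4182·0.0000 + 0.5818·0.0000] = 0.0000; exercise value = 0.0000 ≤ continuation, so V_uu = 0.0000
Node ud (S = 43.2): continuation = 1/1.03·[0.4182·0.0000 + 0.5818·3.4400] = 1.9432; exercise value = 0.0000 ≤ continuation, so V_ud = 1.9432
Node dd (S = 25.6): continuation = 1/1.03·[0.4182·3.4400 + 0.5818·17.5200] = 11.2932; exercise value = 12.4000 > continuation, so V_dd = 12.4000 (exercise)
Node u (S = 54): continuation = 1/1.03·[0.4182·0.0000 + 0.5818·1.9432] = 1.0976; exercise value = 0.0000 ≤ continuation, so V_u = 1.0976
Node d (S = 32): continuation = 1/1.03·[0.4182·1.9432 + 0.5818·12.4000] = 7.7933; exercise value = 6.0000 ≤ continuation, so V_d = 7.7933
Node 0 (S = 40): continuation = 1/1.03·[0.4182·1.0976 + 0.5818·7.7933] = 4.8479; exercise value = 0.0000 ≤ continuation, so V_0 = 4.8479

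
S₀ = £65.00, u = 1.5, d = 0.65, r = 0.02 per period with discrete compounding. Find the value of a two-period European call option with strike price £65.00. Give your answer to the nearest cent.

Risk-neutral probability p = (1 + 0.02 − 0.65)/(1.5 − 0.65) = 0.3700/0.8500 = 0.4353
Terminal stock prices: S_uu = 146.2, S_ud = 63.38, S_dd = 27.46
Terminal payoffs (S − K): max(81.25, 0) = 81.25, max(-1.625, 0) = 0, max(-37.54, 0) = 0
Node u (S = 97.5): V_u = 1/1.02·[0.4353·81.2500 + 0.5647·0.0000] = 34.6742
Node d (S = 42.25): V_d = 1/1.02·[0.4353·0.0000 + 0.5647·0.0000] = 0.0000
Node 0 (S = 65): V_0 = 1/1.02·[0.4353·34.6742 + 0.5647·0.0000] = 14.7975

£14.80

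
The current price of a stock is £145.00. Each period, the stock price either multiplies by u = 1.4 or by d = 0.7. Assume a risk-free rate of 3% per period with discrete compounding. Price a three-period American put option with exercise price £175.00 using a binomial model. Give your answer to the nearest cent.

£46.82

Risk-neutral probability p = (1 + 0.03 − 0.7)/(1.4 − 0.7) = 0.3300/0.7000 = 0.4714
Terminal stock prices: S_uuu = 397.9, S_uud = 198.9, S_udd = 99.47, S_ddd = 49.73
Terminal payoffs (K − S): max(-222.9, 0) = 0, max(-23.94, 0) = 0, max(75.53, 0) = 75.53, max(125.3, 0) = 125.3
Node uu (S = 284.2): continuation = 1/1.03·[0.4714·0.0000 + 0.5286·0.0000] = 0.0000; exercise value = 0.0000 ≤ continuation, so V_uu = 0.0000
Node ud (S = 142.1): continuation = 1/1.03·[0.4714·0.0000 + 0.5286·75.5300] = 38.7602; exercise value = 32.9000 ≤ continuation, so V_ud = 38.7602
Node dd (S = 71.05): continuation = 1/1.03·[0.4714·75.5300 + 0.5286·125.2650] = 98.8529; exercise value = 103.9500 > continuation, so V_dd = 103.9500 (exercise)
Node u (S = 203): continuation = 1/1.03·[0.4714·0.0000 + 0.5286·38.7602] = 19.8908; exercise value = 0.0000 ≤ continuation, so V_u = 19.8908
Node d (S = 101.5): continuation = 1/1.03·[0.4714·38.7602 + 0.5286·103.9500] = 71.0851; exercise value = 73.5000 > continuation, so V_d = 73.5000 (exercise)
Node 0 (S = 145): continuation = 1/1.03·[0.4714·19.8908 + 0.5286·73.5000] = 46.8224; exercise value = 30.0000 ≤ continuation, so V_0 = 46.8224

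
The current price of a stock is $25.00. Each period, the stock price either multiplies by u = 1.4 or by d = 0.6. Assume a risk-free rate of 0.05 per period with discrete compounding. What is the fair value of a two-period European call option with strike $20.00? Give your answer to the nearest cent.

$8.77

Risk-neutral probability p = (1 + 0.05 − 0.6)/(1.4 − 0.6) = 0.4500/0.8000 = 0.5625
Terminal stock prices: S_uu = 49, S_ud = 21, S_dd = 9
Terminal payoffs (S − K): max(29, 0) = 29, max(1, 0) = 1, max(-11, 0) = 0
Node u (S = 35): V_u = 1/1.05·[0.5625·29.0000 + 0.4375·1.0000] = 15.9524
Node d (S = 15): V_d = 1/1.05·[0.5625·1.0000 + 0.4375·0.0000] = 0.5357
Node 0 (S = 25): V_0 = 1/1.05·[0.5625·15.9524 + 0.4375·0.5357] = 8.7691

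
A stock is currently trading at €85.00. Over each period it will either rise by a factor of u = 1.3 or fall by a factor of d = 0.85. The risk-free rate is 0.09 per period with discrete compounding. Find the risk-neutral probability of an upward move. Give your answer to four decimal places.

Risk-neutral probability p = (1 + 0.09 − 0.85)/(1.3 − 0.85) = 0.2400/0.4500 = 0.5333

p = 0.5333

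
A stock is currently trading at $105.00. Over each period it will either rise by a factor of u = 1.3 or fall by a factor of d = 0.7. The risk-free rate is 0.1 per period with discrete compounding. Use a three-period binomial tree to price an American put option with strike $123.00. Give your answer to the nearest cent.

Risk-neutral probability p = (1 + 0.1 − 0.7)/(1.3 − 0.7) = 0.4000/0.6000 = 0.6667
Terminal stock prices: S_uuu = 230.7, S_uud = 124.2, S_udd = 66.88, S_ddd = 36.01
Terminal payoffs (K − S): max(-107.7, 0) = 0, max(-1.215, 0) = 0, max(56.12, 0) = 56.12, max(86.99, 0) = 86.99
Node uu (S = 177.5): continuation = 1/1.1·[0.6667·0.0000 + 0.3333·0.0000] = 0.0000; exercise value = 0.0000 ≤ continuation, so V_uu = 0.0000
Node ud (S = 95.55): continuation = 1/1.1·[0.6667·0.0000 + 0.3333·56.1150] = 17.0045; exercise value = 27.4500 > continuation, so V_ud = 27.4500 (exercise)
Node dd (S = 51.45): continuation = 1/1.1·[0.6667·56.1150 + 0.3333·86.9850] = 60.3682; exercise value = 71.5500 > continuation, so V_dd = 71.5500 (exercise)
Node u (S = 136.5): continuation = 1/1.1·[0.6667·0.0000 + 0.3333·27.4500] = 8.3182; exercise value = 0.0000 ≤ continuation, so V_u = 8.3182
Node d (S = 73.5): continuation = 1/1.1·[0.6667·27.4500 + 0.3333·71.5500] = 38.3182; exercise value = 49.5000 > continuation, so V_d = 49.5000 (exercise)
Node 0 (S = 105): continuation = 1/1.1·[0.6667·8.3182 + 0.3333·49.5000] = 20.0413; exercise value = 18.0000 ≤ continuation, so V_0 = 20.0413

$20.04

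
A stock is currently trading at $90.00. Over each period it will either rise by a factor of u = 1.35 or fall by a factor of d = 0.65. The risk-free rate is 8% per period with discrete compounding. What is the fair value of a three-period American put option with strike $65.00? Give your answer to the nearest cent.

Risk-neutral probability p = (1 + 0.08 − 0.65)/(1.35 − 0.65) = 0.4300/0.7000 = 0.6143
Terminal stock prices: S_uuu = 221.4, S_uud = 106.6, S_udd = 51.33, S_ddd = 24.72
Terminal payoffs (K − S): max(-156.4, 0) = 0, max(-41.62, 0) = 0, max(13.67, 0) = 13.67, max(40.28, 0) = 40.28
Node uu (S = 164): continuation = 1/1.08·[0.6143·0.0000 + 0.3857·0.0000] = 0.0000; exercise value = 0.0000 ≤ continuation, so V_uu = 0.0000
Node ud (S = 78.98): continuation = 1/1.08·[0.6143·0.0000 + 0.3857·13.6662] = 4.8808; exercise value = 0.0000 ≤ continuation, so V_ud = 4.8808
Node dd (S = 38.03): continuation = 1/1.08·[0.6143·13.6662 + 0.3857·40.2837] = 22.1602; exercise value = 26.9750 > continuation, so V_dd = 26.9750 (exercise)
Node u (S = 121.5): continuation = 1/1.08·[0.6143·0.0000 + 0.3857·4.8808] = 1.7431; exercise value = 0.0000 ≤ continuation, so V_u = 1.7431
Node d (S = 58.5): continuation = 1/1.08·[0.6143·4.8808 + 0.3857·26.9750] = 12.4100; exercise value = 6.5000 ≤ continuation, so V_d = 12.4100
Node 0 (S = 90): continuation = 1/1.08·[0.6143·1.7431 + 0.3857·12.4100] = 5.4236; exercise value = 0.0000 ≤ continuation, so V_0 = 5.4236

$5.42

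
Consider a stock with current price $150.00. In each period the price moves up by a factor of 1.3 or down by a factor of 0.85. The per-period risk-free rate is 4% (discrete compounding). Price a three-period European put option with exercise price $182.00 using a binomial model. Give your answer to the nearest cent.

$30.87

Risk-neutral probability p = (1 + 0.04 − 0.85)/(1.3 − 0.85) = 0.1900/0.4500 = 0.4222
Terminal stock prices: S_uuu = 329.6, S_uud = 215.5, S_udd = 140.9, S_ddd = 92.12
Terminal payoffs (K − S): max(-147.6, 0) = 0, max(-33.48, 0) = 0, max(41.11, 0) = 41.11, max(89.88, 0) = 89.88
Node uu (S = 253.5): V_uu = 1/1.04·[0.4222·0.0000 + 0.5778·0.0000] = 0.0000
Node ud (S = 165.8): V_ud = 1/1.04·[0.4222·0.0000 + 0.5778·41.1125] = 22.8403
Node dd (S = 108.4): V_dd = 1/1.04·[0.4222·41.1125 + 0.5778·89.8813] = 66.6250
Node u (S = 195): V_u = 1/1.04·[0.4222·0.0000 + 0.5778·22.8403] = 12.6890
Node d (S = 127.5): V_d = 1/1.04·[0.4222·22.8403 + 0.5778·66.6250] = 46.2867
Node 0 (S = 150): V_0 = 1/1.04·[0.4222·12.6890 + 0.5778·46.2867] = 30.8663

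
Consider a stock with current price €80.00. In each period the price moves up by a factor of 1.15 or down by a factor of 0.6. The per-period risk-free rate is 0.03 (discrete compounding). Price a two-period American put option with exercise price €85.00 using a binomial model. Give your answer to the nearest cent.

Risk-neutral probability p = (1 + 0.03 − 0.6)/(1.15 − 0.6) = 0.4300/0.5500 = 0.7818
Terminal stock prices: S_uu = 105.8, S_ud = 55.2, S_dd = 28.8
Terminal payoffs (K − S): max(-20.8, 0) = 0, max(29.8, 0) = 29.8, max(56.2, 0) = 56.2
Node u (S = 92): continuation = 1/1.03·[0.7818·0.0000 + 0.2182·29.8000] = 6.3124; exercise value = 0.0000 ≤ continuation, so V_u = 6.3124
Node d (S = 48): continuation = 1/1.03·[0.7818·29.8000 + 0.2182·56.2000] = 34.5243; exercise value = 37.0000 > continuation, so V_d = 37.0000 (exercise)
Node 0 (S = 80): continuation = 1/1.03·[0.7818·6.3124 + 0.2182·37.0000] = 12.6290; exercise value = 5.0000 ≤ continuation, so V_0 = 12.6290

€12.63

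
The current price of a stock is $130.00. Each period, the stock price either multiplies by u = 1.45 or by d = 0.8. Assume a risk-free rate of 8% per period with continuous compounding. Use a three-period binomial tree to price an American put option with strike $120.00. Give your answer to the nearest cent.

Risk-neutral probability p = (e^0.08 − 0.8)/(1.45 − 0.8) = 0.2833/0.6500 = 0.4358
Terminal stock prices: S_uuu = 396.3, S_uud = 218.7, S_udd = 120.6, S_ddd = 66.56
Terminal payoffs (K − S): max(-276.3, 0) = 0, max(-98.66, 0) = 0, max(-0.64, 0) = 0, max(53.44, 0) = 53.44
Node uu (S = 273.3): continuation = e^(−0.08)·[0.4358·0.0000 + 0.5642·0.0000] = 0.0000; exercise value = 0.0000 ≤ continuation, so V_uu = 0.0000
Node ud (S = 150.8): continuation = e^(−0.08)·[0.4358·0.0000 + 0.5642·0.0000] = 0.0000; exercise value = 0.0000 ≤ continuation, so V_ud = 0.0000
Node dd (S = 83.2): continuation = e^(−0.08)·[0.4358·0.0000 + 0.5642·53.4400] = 27.8314; exercise value = 36.8000 > continuation, so V_dd = 36.8000 (exercise)
Node u (S = 188.5): continuation = e^(−0.08)·[0.4358·0.0000 + 0.5642·0.0000] = 0.0000; exercise value = 0.0000 ≤ continuation, so V_u = 0.0000
Node d (S = 104): continuation = e^(−0.08)·[0.4358·0.0000 + 0.5642·36.8000] = 19.1654; exercise value = 16.0000 ≤ continuation, so V_d = 19.1654
Node 0 (S = 130): continuation = e^(−0.08)·[0.4358·0.0000 + 0.5642·19.1654] = 9.9813; exercise value = 0.0000 ≤ continuation, so V_0 = 9.9813

$9.98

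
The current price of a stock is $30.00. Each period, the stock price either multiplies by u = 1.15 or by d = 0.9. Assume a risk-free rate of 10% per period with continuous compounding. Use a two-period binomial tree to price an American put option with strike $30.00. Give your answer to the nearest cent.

Risk-neutral probability p = (e^0.1 − 0.9)/(1.15 − 0.9) = 0.2052/0.2500 = 0.8207
Terminal stock prices: S_uu = 39.67, S_ud = 31.05, S_dd = 24.3
Terminal payoffs (K − S): max(-9.675, 0) = 0, max(-1.05, 0) = 0, max(5.7, 0) = 5.7
Node u (S = 34.5): continuation = e^(−0.1)·[0.8207·0.0000 + 0.1793·0.0000] = 0.0000; exercise value = 0.0000 ≤ continuation, so V_u = 0.0000
Node d (S = 27): continuation = e^(−0.1)·[0.8207·0.0000 + 0.1793·5.7000] = 0.9248; exercise value = 3.0000 > continuation, so V_d = 3.0000 (exercise)
Node 0 (S = 30): continuation = e^(−0.1)·[0.8207·0.0000 + 0.1793·3.0000] = 0.4868; exercise value = 0.0000 ≤ continuation, so V_0 = 0.4868

$0.49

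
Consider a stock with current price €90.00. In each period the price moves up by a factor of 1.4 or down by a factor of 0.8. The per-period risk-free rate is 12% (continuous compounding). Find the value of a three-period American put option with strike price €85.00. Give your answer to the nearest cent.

Risk-neutral probability p = (e^0.12 − 0.8)/(1.4 − 0.8) = 0.3275/0.6000 = 0.5458
Terminal stock prices: S_uuu = 247, S_uud = 141.1, S_udd = 80.64, S_ddd = 46.08
Terminal payoffs (K − S): max(-162, 0) = 0, max(-56.12, 0) = 0, max(4.36, 0) = 4.36, max(38.92, 0) = 38.92
Node uu (S = 176.4): continuation = e^(−0.12)·[0.5458·0.0000 + 0.4542·0.0000] = 0.0000; exercise value = 0.0000 ≤ continuation, so V_uu = 0.0000
Node ud (S = 100.8): continuation = e^(−0.12)·[0.5458·0.0000 + 0.4542·4.3600] = 1.7563; exercise value = 0.0000 ≤ continuation, so V_ud = 1.7563
Node dd (S = 57.6): continuation = e^(−0.12)·[0.5458·4.3600 + 0.4542·38.9200] = 17.7882; exercise value = 27.4000 > continuation, so V_dd = 27.4000 (exercise)
Node u (S = 126): continuation = e^(−0.12)·[0.5458·0.0000 + 0.4542·1.7563] = 0.7075; exercise value = 0.0000 ≤ continuation, so V_u = 0.7075
Node d (S = 72): continuation = e^(−0.12)·[0.5458·1.7563 + 0.4542·27.4000] = 11.8873; exercise value = 13.0000 > continuation, so V_d = 13.0000 (exercise)
Node 0 (S = 90): continuation = e^(−0.12)·[0.5458·0.7075 + 0.4542·13.0000] = 5.5791; exercise value = 0.0000 ≤ continuation, so V_0 = 5.5791

€5.58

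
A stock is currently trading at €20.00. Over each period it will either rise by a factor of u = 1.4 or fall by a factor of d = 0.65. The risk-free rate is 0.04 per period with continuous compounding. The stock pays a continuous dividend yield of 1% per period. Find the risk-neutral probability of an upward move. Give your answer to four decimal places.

p = 0.5073

Per-period risk-free factor R = e^0.04 = 1.0408; dividend-adjusted growth = e^(0.04−0.01) = 1.0305.
Risk-neutral probability p = (1.0305 − 0.65)/(1.4 − 0.65) = 0.3805/0.7500 = 0.5073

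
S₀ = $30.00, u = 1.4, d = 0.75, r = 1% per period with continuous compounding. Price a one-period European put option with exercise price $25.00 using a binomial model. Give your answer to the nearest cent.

Risk-neutral probability p = (e^0.01 − 0.75)/(1.4 − 0.75) = 0.2601/0.6500 = 0.4001
Terminal stock prices: S_u = 42, S_d = 22.5
Terminal payoffs (K − S): max(-17, 0) = 0, max(2.5, 0) = 2.5
Node 0 (S = 30): V_0 = e^(−0.01)·[0.4001·0.0000 + 0.5999·2.5000] = 1.4849

$1.48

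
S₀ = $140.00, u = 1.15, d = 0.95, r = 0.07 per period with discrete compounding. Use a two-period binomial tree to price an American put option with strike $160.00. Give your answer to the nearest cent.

Risk-neutral probability p = (1 + 0.07 − 0.95)/(1.15 − 0.95) = 0.1200/0.2000 = 0.6000
Terminal stock prices: S_uu = 185.1, S_ud = 152.9, S_dd = 126.3
Terminal payoffs (K − S): max(-25.15, 0) = 0, max(7.05, 0) = 7.05, max(33.65, 0) = 33.65
Node u (S = 161): continuation = 1/1.07·[0.6000·0.0000 + 0.4000·7.0500] = 2.6355; exercise value = 0.0000 ≤ continuation, so V_u = 2.6355
Node d (S = 133): continuation = 1/1.07·[0.6000·7.0500 + 0.4000·33.6500] = 16.5327; exercise value = 27.0000 > continuation, so V_d = 27.0000 (exercise)
Node 0 (S = 140): continuation = 1/1.07·[0.6000·2.6355 + 0.4000·27.0000] = 11.5713; exercise value = 20.0000 > continuation, so V_0 = 20.0000 (exercise)

$20.00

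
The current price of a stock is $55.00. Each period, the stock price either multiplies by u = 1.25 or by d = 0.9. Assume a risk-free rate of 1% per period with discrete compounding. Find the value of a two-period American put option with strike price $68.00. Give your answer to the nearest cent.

$13.85

Risk-neutral probability p = (1 + 0.01 − 0.9)/(1.25 − 0.9) = 0.1100/0.3500 = 0.3143
Terminal stock prices: S_uu = 85.94, S_ud = 61.88, S_dd = 44.55
Terminal payoffs (K − S): max(-17.94, 0) = 0, max(6.125, 0) = 6.125, max(23.45, 0) = 23.45
Node u (S = 68.75): continuation = 1/1.01·[0.3143·0.0000 + 0.6857·6.1250] = 4.1584; exercise value = 0.0000 ≤ continuation, so V_u = 4.1584
Node d (S = 49.5): continuation = 1/1.01·[0.3143·6.1250 + 0.6857·23.4500] = 17.8267; exercise value = 18.5000 > continuation, so V_d = 18.5000 (exercise)
Node 0 (S = 55): continuation = 1/1.01·[0.3143·4.1584 + 0.6857·18.5000] = 13.8541; exercise value = 13.0000 ≤ continuation, so V_0 = 13.8541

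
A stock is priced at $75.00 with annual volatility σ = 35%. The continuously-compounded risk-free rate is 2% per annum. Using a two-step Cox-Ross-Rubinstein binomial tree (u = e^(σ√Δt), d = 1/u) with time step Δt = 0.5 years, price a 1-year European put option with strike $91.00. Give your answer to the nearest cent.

$20.80

CRR parameters: u = e^(σ√Δt) = e^(0.35·√0.5) = 1.2808, d = 1/u = 0.7808
Per-period rate: rΔt = 0.02·0.5 = 0.01, so R = e^0.01 = 1.0101
Risk-neutral probability p = (e^0.01 − 0.7808)/(1.2808 − 0.7808) = 0.2293/0.5000 = 0.4585
Terminal stock prices: S_uu = 123, S_ud = 75, S_dd = 45.72
Terminal payoffs (K − S): max(-32.03, 0) = 0, max(16, 0) = 16, max(45.28, 0) = 45.28
Node u (S = 96.06): V_u = e^(−0.01)·[0.4585·0.0000 + 0.5415·16.0000] = 8.5771
Node d (S = 58.56): V_d = e^(−0.01)·[0.4585·16.0000 + 0.5415·45.2810] = 31.5375
Node 0 (S = 75): V_0 = e^(−0.01)·[0.4585·8.5771 + 0.5415·31.5375] = 20.8002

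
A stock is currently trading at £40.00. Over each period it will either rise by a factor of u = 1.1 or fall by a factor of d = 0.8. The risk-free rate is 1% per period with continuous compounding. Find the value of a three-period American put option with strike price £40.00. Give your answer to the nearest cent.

£3.55

Risk-neutral probability p = (e^0.01 − 0.8)/(1.1 − 0.8) = 0.2101/0.3000 = 0.7002
Terminal stock prices: S_uuu = 53.24, S_uud = 38.72, S_udd = 28.16, S_ddd = 20.48
Terminal payoffs (K − S): max(-13.24, 0) = 0, max(1.28, 0) = 1.28, max(11.84, 0) = 11.84, max(19.52, 0) = 19.52
Node uu (S = 48.4): continuation = e^(−0.01)·[0.7002·0.0000 + 0.2998·1.2800] = 0.3800; exercise value = 0.0000 ≤ continuation, so V_uu = 0.3800
Node ud (S = 35.2): continuation = e^(−0.01)·[0.7002·1.2800 + 0.2998·11.8400] = 4.4020; exercise value = 4.8000 > continuation, so V_ud = 4.8000 (exercise)
Node dd (S = 25.6): continuation = e^(−0.01)·[0.7002·11.8400 + 0.2998·19.5200] = 14.0020; exercise value = 14.4000 > continuation, so V_dd = 14.4000 (exercise)
Node u (S = 44): continuation = e^(−0.01)·[0.7002·0.3800 + 0.2998·4.8000] = 1.6883; exercise value = 0.0000 ≤ continuation, so V_u = 1.6883
Node d (S = 32): continuation = e^(−0.01)·[0.7002·4.8000 + 0.2998·14.4000] = 7.6020; exercise value = 8.0000 > continuation, so V_d = 8.0000 (exercise)
Node 0 (S = 40): continuation = e^(−0.01)·[0.7002·1.6883 + 0.2998·8.0000] = 3.5451; exercise value = 0.0000 ≤ continuation, so V_0 = 3.5451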